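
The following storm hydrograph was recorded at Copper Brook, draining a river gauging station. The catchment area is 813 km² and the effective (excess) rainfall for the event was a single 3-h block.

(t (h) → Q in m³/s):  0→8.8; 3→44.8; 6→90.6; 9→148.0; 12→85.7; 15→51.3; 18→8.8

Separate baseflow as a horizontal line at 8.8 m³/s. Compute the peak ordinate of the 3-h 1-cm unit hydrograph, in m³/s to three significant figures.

Direct runoff: 0.0, 36.0, 81.8, 139.2, 76.9, 42.5, 0.0 m³/s; ΣQ_DR = 376.4 m³/s, peak = 139.2 m³/s.
Runoff depth d = ΣQ_DR·Δt / A = 376.4 × 10800 / (813 km²) = 5.000 mm.
The 1-cm UH is the DRH scaled by (10 mm)/d, so U_p = 139.2 × 10/5.000 = 278 m³/s.

U_p ≈ 278 m³/s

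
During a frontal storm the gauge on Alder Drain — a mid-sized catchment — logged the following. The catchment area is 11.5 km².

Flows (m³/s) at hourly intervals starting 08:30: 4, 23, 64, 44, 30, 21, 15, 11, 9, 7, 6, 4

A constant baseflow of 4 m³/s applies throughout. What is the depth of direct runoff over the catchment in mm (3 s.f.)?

Direct runoff: 0.0, 19.0, 60.0, 40.0, 26.0, 17.0, 11.0, 7.0, 5.0, 3.0, 2.0, 0.0 m³/s; ΣQ_DR = 190.0 m³/s.
V = ΣQ_DR · Δt = 190.0 × 3600 s = 6.840 × 10^5 m³.
Over A = 11.5 km², depth = V / A = 59.5 mm.

d ≈ 59.5 mm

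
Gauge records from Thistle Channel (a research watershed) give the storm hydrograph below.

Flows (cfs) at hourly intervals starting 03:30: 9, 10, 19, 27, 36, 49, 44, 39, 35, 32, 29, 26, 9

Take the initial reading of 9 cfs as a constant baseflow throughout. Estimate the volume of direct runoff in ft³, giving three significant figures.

V ≈ 8.89 × 10^5 ft³

Direct-runoff ordinates (Q − Q_b): 0.0, 1.0, 10.0, 18.0, 27.0, 40.0, 35.0, 30.0, 26.0, 23.0, 20.0, 17.0, 0.0 cfs.
ΣQ_DR = 247.0 cfs.
With Δt = 1 h = 3600 s, V = ΣQ_DR · Δt = 247.0 × 3600 = 8.89 × 10^5 ft³.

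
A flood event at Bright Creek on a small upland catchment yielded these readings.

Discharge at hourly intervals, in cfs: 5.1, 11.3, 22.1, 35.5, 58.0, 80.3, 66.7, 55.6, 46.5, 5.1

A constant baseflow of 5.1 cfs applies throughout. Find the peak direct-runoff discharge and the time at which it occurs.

Subtracting baseflow gives direct-runoff ordinates: 0.0, 6.2, 17.0, 30.4, 52.9, 75.2, 61.6, 50.5, 41.4, 0.0 cfs.
The maximum is 75.2 cfs, occurring at the reading for t = 5 h.

Q_p = 75.2 cfs at t = 5 h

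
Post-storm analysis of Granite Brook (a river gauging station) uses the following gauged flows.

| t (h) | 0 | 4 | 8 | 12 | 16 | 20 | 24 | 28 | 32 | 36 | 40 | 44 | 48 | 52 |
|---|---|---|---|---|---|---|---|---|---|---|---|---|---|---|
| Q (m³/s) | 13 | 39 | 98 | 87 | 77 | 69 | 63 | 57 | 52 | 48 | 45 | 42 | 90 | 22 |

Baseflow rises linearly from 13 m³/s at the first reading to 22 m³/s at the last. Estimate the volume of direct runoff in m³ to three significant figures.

V ≈ 8.02 × 10^6 m³

Direct-runoff ordinates (Q − Q_b): 0.00, 25.31, 83.62, 71.92, 61.23, 52.54, 45.85, 39.15, 33.46, 28.77, 25.08, 21.38, 68.69, 0.00 m³/s.
ΣQ_DR = 557.0 m³/s.
With Δt = 4 h = 14400 s, V = ΣQ_DR · Δt = 557.0 × 14400 = 8.02 × 10^6 m³.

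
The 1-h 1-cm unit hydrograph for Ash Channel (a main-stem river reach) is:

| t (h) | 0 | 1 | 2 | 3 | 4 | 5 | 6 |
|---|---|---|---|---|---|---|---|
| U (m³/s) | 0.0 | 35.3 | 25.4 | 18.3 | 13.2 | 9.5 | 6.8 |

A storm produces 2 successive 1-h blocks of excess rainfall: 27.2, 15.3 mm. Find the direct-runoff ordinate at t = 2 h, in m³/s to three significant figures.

Q ≈ 123 m³/s

By discrete convolution, Q_j = Σ (P_i / 10 mm) · U_{j−i}.
At t = 2 h (j=2): Q = (27.2/10)·25.4 + (15.3/10)·35.3 = 123 m³/s.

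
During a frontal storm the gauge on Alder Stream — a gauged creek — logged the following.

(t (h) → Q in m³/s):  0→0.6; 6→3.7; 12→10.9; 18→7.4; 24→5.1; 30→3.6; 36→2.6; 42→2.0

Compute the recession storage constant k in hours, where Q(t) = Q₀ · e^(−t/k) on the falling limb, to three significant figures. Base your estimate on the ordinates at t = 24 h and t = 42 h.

On the falling limb, Q drops from 5.1 to 2.0 m³/s between t = 24 h and t = 42 h (Δt = 18 h).
k = −Δt / ln(Q₂/Q₁) = −18 / ln(2.0/5.1) = 19.2 h.

k ≈ 19.2 h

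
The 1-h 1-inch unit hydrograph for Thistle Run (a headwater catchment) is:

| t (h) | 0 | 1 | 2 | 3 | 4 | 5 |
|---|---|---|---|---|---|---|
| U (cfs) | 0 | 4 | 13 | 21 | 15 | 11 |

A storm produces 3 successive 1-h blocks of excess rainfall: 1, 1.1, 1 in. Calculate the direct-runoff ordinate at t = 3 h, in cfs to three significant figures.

By discrete convolution, Q_j = Σ (P_i / 1 in) · U_{j−i}.
At t = 3 h (j=3): Q = (1/1)·21 + (1.1/1)·13 + (1/1)·4 = 39.3 cfs.

Q ≈ 39.3 cfs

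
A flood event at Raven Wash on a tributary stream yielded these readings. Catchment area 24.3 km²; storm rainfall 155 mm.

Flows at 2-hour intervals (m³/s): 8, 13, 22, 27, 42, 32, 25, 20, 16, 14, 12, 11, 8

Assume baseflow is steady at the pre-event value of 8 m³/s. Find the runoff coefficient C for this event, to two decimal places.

ΣQ_DR = 146.0 m³/s; V = ΣQ_DR·Δt = 1.051 × 10^6 m³.
Runoff depth d = V / A = 43.26 mm.
C = d / P = 43.26 / 155 = 0.28.

C ≈ 0.28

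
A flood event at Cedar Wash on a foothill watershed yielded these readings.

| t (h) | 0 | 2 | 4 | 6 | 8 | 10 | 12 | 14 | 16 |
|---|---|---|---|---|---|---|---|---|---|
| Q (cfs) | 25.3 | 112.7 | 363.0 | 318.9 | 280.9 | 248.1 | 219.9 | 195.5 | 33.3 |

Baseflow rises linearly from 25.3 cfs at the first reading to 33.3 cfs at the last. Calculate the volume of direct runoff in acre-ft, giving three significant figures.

V ≈ 254 acre-ft

Direct-runoff ordinates (Q − Q_b): 0.00, 86.40, 335.70, 290.60, 251.60, 217.80, 188.60, 163.20, 0.00 cfs.
ΣQ_DR = 1534 cfs.
With Δt = 2 h = 7200 s, V = ΣQ_DR · Δt = 1534 × 7200 = 1.10 × 10^7 ft³ = 254 acre-ft.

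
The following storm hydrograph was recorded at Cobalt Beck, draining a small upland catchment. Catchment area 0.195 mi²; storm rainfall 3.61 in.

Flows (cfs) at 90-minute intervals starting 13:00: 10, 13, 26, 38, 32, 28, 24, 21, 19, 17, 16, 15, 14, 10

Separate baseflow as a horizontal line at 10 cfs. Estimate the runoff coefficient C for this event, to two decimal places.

C ≈ 0.47

ΣQ_DR = 143.0 cfs; V = ΣQ_DR·Δt = 7.722 × 10^5 ft³.
Runoff depth d = V / A = 1.705 in.
C = d / P = 1.705 / 3.61 = 0.47.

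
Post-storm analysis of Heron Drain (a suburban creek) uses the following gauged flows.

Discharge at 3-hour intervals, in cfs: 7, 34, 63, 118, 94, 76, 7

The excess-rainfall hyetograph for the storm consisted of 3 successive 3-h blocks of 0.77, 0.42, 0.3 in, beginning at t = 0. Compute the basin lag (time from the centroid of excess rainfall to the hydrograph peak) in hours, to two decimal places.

t_L ≈ 5.45 h

Centroid of excess rainfall: t_c = Σ P_i·t̄_i / ΣP_i = 3.5537 h (block centres at 1.5, 4.5, 7.5 h).
Hydrograph peak occurs at t = 9 h, so basin lag t_L = 9 − 3.5537 = 5.45 h.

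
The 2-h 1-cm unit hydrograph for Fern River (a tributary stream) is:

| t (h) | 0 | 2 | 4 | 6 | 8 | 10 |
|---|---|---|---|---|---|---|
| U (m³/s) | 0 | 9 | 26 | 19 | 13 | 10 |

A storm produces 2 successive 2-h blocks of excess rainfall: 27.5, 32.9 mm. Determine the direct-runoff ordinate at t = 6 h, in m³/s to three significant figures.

Q ≈ 138 m³/s

By discrete convolution, Q_j = Σ (P_i / 10 mm) · U_{j−i}.
At t = 6 h (j=3): Q = (27.5/10)·19 + (32.9/10)·26 = 138 m³/s.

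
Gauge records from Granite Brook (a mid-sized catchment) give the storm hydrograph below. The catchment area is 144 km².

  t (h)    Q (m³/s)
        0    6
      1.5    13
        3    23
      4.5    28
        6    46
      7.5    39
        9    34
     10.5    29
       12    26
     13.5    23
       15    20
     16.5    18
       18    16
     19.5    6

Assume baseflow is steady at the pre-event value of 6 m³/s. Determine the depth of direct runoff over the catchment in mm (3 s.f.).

Direct runoff: 0.0, 7.0, 17.0, 22.0, 40.0, 33.0, 28.0, 23.0, 20.0, 17.0, 14.0, 12.0, 10.0, 0.0 m³/s; ΣQ_DR = 243.0 m³/s.
V = ΣQ_DR · Δt = 243.0 × 5400 s = 1.312 × 10^6 m³.
Over A = 144 km², depth = V / A = 9.11 mm.

d ≈ 9.11 mm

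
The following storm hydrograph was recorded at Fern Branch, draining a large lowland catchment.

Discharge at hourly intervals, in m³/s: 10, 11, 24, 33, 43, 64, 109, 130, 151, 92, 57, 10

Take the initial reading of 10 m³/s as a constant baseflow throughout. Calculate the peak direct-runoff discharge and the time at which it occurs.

Q_p = 141.0 m³/s at t = 8 h

Subtracting baseflow gives direct-runoff ordinates: 0.0, 1.0, 14.0, 23.0, 33.0, 54.0, 99.0, 120.0, 141.0, 82.0, 47.0, 0.0 m³/s.
The maximum is 141.0 m³/s, occurring at the reading for t = 8 h.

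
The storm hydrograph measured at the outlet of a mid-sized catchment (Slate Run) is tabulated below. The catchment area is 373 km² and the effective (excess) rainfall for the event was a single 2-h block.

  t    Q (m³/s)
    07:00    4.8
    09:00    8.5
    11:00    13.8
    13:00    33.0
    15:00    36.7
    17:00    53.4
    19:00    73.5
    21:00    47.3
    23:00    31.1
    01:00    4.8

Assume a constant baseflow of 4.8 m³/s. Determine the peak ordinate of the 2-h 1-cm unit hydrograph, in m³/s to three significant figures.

U_p ≈ 137 m³/s

Direct runoff: 0.0, 3.7, 9.0, 28.2, 31.9, 48.6, 68.7, 42.5, 26.3, 0.0 m³/s; ΣQ_DR = 258.9 m³/s, peak = 68.7 m³/s.
Runoff depth d = ΣQ_DR·Δt / A = 258.9 × 7200 / (373 km²) = 4.998 mm.
The 1-cm UH is the DRH scaled by (10 mm)/d, so U_p = 68.7 × 10/4.998 = 137 m³/s.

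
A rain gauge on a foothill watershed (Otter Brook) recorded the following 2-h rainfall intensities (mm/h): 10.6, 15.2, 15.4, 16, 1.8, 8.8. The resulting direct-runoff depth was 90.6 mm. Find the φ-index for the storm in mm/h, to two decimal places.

φ ≈ 4.14 mm/h

Only the 5 blocks with intensity above φ contribute runoff: 10.6, 15.2, 15.4, 16, 8.8 mm/h.
Σ(I−φ)·Δt = d  ⇒  (10.6+15.2+15.4+16+8.8 − 5φ)·2 = 90.6
φ = (66.00 − 90.6/2) / 5 = 4.14 mm/h.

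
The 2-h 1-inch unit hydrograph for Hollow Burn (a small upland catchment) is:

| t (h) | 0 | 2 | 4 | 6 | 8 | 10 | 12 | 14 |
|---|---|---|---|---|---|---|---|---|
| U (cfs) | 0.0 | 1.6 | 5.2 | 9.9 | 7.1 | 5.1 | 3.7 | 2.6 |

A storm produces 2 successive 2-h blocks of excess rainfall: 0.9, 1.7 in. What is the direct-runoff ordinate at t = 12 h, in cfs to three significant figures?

By discrete convolution, Q_j = Σ (P_i / 1 in) · U_{j−i}.
At t = 12 h (j=6): Q = (0.9/1)·3.7 + (1.7/1)·5.1 = 12.0 cfs.

Q ≈ 12.0 cfs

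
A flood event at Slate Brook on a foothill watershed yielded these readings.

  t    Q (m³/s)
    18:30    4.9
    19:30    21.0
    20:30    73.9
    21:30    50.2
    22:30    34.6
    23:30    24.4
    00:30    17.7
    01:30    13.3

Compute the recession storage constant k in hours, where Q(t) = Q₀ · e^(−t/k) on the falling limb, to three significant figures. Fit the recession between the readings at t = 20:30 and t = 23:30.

On the falling limb, Q drops from 73.9 to 24.4 m³/s between t = 20:30 and t = 23:30 (Δt = 3 h).
k = −Δt / ln(Q₂/Q₁) = −3 / ln(24.4/73.9) = 2.71 h.

k ≈ 2.71 h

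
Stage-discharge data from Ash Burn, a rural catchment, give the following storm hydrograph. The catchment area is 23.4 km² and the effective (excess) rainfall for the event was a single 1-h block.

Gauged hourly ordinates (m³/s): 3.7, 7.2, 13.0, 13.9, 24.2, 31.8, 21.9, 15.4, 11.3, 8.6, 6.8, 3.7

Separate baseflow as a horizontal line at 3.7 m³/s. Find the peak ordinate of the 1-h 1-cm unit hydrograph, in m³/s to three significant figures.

Direct runoff: 0.0, 3.5, 9.3, 10.2, 20.5, 28.1, 18.2, 11.7, 7.6, 4.9, 3.1, 0.0 m³/s; ΣQ_DR = 117.1 m³/s, peak = 28.1 m³/s.
Runoff depth d = ΣQ_DR·Δt / A = 117.1 × 3600 / (23.4 km²) = 18.02 mm.
The 1-cm UH is the DRH scaled by (10 mm)/d, so U_p = 28.1 × 10/18.02 = 15.6 m³/s.

U_p ≈ 15.6 m³/s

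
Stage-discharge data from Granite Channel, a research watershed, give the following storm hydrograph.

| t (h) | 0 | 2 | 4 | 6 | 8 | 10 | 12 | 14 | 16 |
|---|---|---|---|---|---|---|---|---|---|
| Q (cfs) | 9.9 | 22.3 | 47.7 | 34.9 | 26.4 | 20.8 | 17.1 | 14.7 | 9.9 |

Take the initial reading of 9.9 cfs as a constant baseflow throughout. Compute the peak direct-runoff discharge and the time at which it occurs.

Subtracting baseflow gives direct-runoff ordinates: 0.0, 12.4, 37.8, 25.0, 16.5, 10.9, 7.2, 4.8, 0.0 cfs.
The maximum is 37.8 cfs, occurring at the reading for t = 4 h.

Q_p = 37.8 cfs at t = 4 h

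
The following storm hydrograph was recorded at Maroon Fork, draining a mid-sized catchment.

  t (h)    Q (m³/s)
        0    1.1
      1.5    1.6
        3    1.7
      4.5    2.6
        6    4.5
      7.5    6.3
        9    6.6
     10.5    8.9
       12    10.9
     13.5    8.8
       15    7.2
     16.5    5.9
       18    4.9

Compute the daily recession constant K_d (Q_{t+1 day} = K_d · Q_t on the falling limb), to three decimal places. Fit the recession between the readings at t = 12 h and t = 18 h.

Between t = 12 h and t = 18 h the flow falls from 10.9 to 4.9 m³/s over 4×1.5 h = 6 h.
Per-interval ratio K = (4.9/10.9)^(1/4) = 0.8188; K_d = K^(24/1.5) = 0.041.

K_d ≈ 0.041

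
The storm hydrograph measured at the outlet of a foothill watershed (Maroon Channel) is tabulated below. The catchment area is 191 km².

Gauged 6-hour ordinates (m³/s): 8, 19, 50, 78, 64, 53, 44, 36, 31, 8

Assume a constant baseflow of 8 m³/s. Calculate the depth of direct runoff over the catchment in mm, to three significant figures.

d ≈ 35.2 mm

Direct runoff: 0.0, 11.0, 42.0, 70.0, 56.0, 45.0, 36.0, 28.0, 23.0, 0.0 m³/s; ΣQ_DR = 311.0 m³/s.
V = ΣQ_DR · Δt = 311.0 × 21600 s = 6.718 × 10^6 m³.
Over A = 191 km², depth = V / A = 35.2 mm.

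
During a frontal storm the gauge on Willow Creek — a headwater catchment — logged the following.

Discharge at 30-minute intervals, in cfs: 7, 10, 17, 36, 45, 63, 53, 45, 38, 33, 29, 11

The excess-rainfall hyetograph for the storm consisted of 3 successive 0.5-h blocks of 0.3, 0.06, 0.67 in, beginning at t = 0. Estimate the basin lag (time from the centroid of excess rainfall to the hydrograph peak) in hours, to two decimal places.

t_L ≈ 1.57 h

Centroid of excess rainfall: t_c = Σ P_i·t̄_i / ΣP_i = 0.9296 h (block centres at 0.25, 0.75, 1.25 h).
Hydrograph peak occurs at t = 2.5 h, so basin lag t_L = 2.5 − 0.9296 = 1.57 h.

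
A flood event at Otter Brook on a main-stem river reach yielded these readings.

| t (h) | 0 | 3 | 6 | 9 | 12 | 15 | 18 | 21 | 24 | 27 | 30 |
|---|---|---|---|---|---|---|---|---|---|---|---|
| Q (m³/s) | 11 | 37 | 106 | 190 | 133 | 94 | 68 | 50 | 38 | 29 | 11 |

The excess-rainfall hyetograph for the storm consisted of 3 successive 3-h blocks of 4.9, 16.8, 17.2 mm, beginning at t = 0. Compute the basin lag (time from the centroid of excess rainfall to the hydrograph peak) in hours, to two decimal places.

t_L ≈ 3.55 h

Centroid of excess rainfall: t_c = Σ P_i·t̄_i / ΣP_i = 5.4486 h (block centres at 1.5, 4.5, 7.5 h).
Hydrograph peak occurs at t = 9 h, so basin lag t_L = 9 − 5.4486 = 3.55 h.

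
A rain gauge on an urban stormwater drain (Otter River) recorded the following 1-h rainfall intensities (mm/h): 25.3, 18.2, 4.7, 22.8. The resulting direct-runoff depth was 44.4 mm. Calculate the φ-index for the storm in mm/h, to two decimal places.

φ ≈ 7.30 mm/h

Only the 3 blocks with intensity above φ contribute runoff: 25.3, 18.2, 22.8 mm/h.
Σ(I−φ)·Δt = d  ⇒  (25.3+18.2+22.8 − 3φ)·1 = 44.4
φ = (66.30 − 44.4/1) / 3 = 7.30 mm/h.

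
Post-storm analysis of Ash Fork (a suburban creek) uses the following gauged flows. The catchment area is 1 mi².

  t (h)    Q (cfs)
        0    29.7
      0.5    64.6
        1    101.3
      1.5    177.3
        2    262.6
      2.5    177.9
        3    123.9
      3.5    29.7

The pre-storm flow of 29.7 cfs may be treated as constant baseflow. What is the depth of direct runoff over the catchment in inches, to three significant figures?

d ≈ 0.565 in

Direct runoff: 0.0, 34.9, 71.6, 147.6, 232.9, 148.2, 94.2, 0.0 cfs; ΣQ_DR = 729.4 cfs.
V = ΣQ_DR · Δt = 729.4 × 1800 s = 1.313 × 10^6 ft³.
Over A = 1 mi², depth = V / A = 0.565 in.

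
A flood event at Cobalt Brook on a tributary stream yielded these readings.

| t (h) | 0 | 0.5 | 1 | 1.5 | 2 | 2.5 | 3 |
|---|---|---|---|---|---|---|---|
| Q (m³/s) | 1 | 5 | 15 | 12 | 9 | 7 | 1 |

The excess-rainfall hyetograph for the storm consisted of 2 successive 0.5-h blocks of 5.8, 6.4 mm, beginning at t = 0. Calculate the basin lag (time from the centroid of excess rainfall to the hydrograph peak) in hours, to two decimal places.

Centroid of excess rainfall: t_c = Σ P_i·t̄_i / ΣP_i = 0.5123 h (block centres at 0.25, 0.75 h).
Hydrograph peak occurs at t = 1 h, so basin lag t_L = 1 − 0.5123 = 0.49 h.

t_L ≈ 0.49 h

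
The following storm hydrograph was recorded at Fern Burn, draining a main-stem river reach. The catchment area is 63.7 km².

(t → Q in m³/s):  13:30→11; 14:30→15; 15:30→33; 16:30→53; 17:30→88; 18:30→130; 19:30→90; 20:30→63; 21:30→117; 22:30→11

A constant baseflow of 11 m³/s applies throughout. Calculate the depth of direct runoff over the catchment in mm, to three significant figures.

Direct runoff: 0.0, 4.0, 22.0, 42.0, 77.0, 119.0, 79.0, 52.0, 106.0, 0.0 m³/s; ΣQ_DR = 501.0 m³/s.
V = ΣQ_DR · Δt = 501.0 × 3600 s = 1.804 × 10^6 m³.
Over A = 63.7 km², depth = V / A = 28.3 mm.

d ≈ 28.3 mm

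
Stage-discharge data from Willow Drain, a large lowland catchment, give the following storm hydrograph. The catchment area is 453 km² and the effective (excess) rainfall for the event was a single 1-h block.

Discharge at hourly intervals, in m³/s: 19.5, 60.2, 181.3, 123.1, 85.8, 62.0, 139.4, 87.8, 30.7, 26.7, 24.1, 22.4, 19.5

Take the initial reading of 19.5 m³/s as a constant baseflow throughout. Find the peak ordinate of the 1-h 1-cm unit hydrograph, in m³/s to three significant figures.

U_p ≈ 324 m³/s

Direct runoff: 0.0, 40.7, 161.8, 103.6, 66.3, 42.5, 119.9, 68.3, 11.2, 7.2, 4.6, 2.9, 0.0 m³/s; ΣQ_DR = 629.0 m³/s, peak = 161.8 m³/s.
Runoff depth d = ΣQ_DR·Δt / A = 629.0 × 3600 / (453 km²) = 4.999 mm.
The 1-cm UH is the DRH scaled by (10 mm)/d, so U_p = 161.8 × 10/4.999 = 324 m³/s.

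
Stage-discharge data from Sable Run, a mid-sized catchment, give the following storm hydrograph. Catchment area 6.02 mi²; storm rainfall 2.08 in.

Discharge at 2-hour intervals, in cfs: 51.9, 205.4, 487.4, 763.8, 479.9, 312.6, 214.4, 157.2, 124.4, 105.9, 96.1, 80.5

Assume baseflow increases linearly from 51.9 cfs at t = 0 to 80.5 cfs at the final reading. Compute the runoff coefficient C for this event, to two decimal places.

C ≈ 0.57

ΣQ_DR = 2285 cfs; V = ΣQ_DR·Δt = 1.645 × 10^7 ft³.
Runoff depth d = V / A = 1.176 in.
C = d / P = 1.176 / 2.08 = 0.57.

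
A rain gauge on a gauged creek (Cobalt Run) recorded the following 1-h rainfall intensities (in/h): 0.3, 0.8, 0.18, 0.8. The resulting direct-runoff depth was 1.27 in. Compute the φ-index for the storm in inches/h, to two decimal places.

Only the 3 blocks with intensity above φ contribute runoff: 0.3, 0.8, 0.8 in/h.
Σ(I−φ)·Δt = d  ⇒  (0.3+0.8+0.8 − 3φ)·1 = 1.27
φ = (1.900 − 1.27/1) / 3 = 0.21 in/h.

φ ≈ 0.21 in/h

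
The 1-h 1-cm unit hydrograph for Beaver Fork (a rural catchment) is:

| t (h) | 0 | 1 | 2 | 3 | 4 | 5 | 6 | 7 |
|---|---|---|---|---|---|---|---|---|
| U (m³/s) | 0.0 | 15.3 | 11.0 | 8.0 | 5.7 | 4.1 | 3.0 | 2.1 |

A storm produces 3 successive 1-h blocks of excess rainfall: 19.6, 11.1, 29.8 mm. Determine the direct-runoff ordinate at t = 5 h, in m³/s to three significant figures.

By discrete convolution, Q_j = Σ (P_i / 10 mm) · U_{j−i}.
At t = 5 h (j=5): Q = (19.6/10)·4.1 + (11.1/10)·5.7 + (29.8/10)·8.0 = 38.2 m³/s.

Q ≈ 38.2 m³/s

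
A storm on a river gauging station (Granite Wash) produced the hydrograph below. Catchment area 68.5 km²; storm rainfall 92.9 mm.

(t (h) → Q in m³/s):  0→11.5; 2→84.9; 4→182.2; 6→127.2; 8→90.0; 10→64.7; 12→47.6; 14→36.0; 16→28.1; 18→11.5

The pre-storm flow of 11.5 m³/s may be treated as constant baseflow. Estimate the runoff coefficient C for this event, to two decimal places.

ΣQ_DR = 568.7 m³/s; V = ΣQ_DR·Δt = 4.095 × 10^6 m³.
Runoff depth d = V / A = 59.78 mm.
C = d / P = 59.78 / 92.9 = 0.64.

C ≈ 0.64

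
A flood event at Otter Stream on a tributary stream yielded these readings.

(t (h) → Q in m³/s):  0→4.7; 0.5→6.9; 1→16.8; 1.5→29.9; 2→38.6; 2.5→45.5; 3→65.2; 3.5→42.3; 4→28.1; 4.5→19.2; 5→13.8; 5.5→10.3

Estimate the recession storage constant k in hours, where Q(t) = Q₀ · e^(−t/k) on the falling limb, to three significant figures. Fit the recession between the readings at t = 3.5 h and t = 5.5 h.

k ≈ 1.42 h

On the falling limb, Q drops from 42.3 to 10.3 m³/s between t = 3.5 h and t = 5.5 h (Δt = 2 h).
k = −Δt / ln(Q₂/Q₁) = −2 / ln(10.3/42.3) = 1.42 h.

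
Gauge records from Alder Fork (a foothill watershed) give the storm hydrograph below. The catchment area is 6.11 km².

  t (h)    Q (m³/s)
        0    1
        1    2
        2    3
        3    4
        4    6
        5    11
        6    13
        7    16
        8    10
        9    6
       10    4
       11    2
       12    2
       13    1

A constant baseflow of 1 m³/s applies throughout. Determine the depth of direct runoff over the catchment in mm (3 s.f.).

d ≈ 39.5 mm

Direct runoff: 0.0, 1.0, 2.0, 3.0, 5.0, 10.0, 12.0, 15.0, 9.0, 5.0, 3.0, 1.0, 1.0, 0.0 m³/s; ΣQ_DR = 67.00 m³/s.
V = ΣQ_DR · Δt = 67.00 × 3600 s = 2.412 × 10^5 m³.
Over A = 6.11 km², depth = V / A = 39.5 mm.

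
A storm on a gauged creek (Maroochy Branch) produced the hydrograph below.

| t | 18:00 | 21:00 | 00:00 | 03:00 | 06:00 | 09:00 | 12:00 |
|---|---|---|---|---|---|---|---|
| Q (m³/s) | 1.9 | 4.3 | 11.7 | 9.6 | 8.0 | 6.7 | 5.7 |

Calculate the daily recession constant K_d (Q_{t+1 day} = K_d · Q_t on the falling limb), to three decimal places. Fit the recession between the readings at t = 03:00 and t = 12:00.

Between t = 03:00 and t = 12:00 the flow falls from 9.6 to 5.7 m³/s over 3×3 h = 9 h.
Per-interval ratio K = (5.7/9.6)^(1/3) = 0.8405; K_d = K^(24/3) = 0.249.

K_d ≈ 0.249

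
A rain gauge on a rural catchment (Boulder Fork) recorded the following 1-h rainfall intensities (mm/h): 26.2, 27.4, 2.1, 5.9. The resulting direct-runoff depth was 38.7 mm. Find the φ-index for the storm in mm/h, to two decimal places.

Only the 2 blocks with intensity above φ contribute runoff: 26.2, 27.4 mm/h.
Σ(I−φ)·Δt = d  ⇒  (26.2+27.4 − 2φ)·1 = 38.7
φ = (53.60 − 38.7/1) / 2 = 7.45 mm/h.

φ ≈ 7.45 mm/h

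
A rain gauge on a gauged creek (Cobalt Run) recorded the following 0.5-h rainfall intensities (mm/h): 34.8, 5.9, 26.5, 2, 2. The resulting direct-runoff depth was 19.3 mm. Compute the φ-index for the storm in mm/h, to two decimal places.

Only the 2 blocks with intensity above φ contribute runoff: 34.8, 26.5 mm/h.
Σ(I−φ)·Δt = d  ⇒  (34.8+26.5 − 2φ)·0.5 = 19.3
φ = (61.30 − 19.3/0.5) / 2 = 11.35 mm/h.

φ ≈ 11.35 mm/h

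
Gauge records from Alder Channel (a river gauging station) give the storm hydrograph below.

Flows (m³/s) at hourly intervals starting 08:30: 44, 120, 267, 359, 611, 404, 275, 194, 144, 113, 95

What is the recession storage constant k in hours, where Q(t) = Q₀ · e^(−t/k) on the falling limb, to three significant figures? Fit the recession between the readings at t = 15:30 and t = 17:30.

k ≈ 3.70 h

On the falling limb, Q drops from 194 to 113 m³/s between t = 15:30 and t = 17:30 (Δt = 2 h).
k = −Δt / ln(Q₂/Q₁) = −2 / ln(113/194) = 3.70 h.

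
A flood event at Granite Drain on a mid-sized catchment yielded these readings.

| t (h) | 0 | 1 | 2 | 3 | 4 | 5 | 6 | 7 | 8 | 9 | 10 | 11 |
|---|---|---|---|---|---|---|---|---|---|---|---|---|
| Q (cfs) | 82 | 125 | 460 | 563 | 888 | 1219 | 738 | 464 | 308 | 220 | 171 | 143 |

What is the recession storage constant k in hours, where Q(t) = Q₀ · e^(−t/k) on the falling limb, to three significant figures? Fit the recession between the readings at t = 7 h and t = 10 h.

k ≈ 3.01 h

On the falling limb, Q drops from 464 to 171 cfs between t = 7 h and t = 10 h (Δt = 3 h).
k = −Δt / ln(Q₂/Q₁) = −3 / ln(171/464) = 3.01 h.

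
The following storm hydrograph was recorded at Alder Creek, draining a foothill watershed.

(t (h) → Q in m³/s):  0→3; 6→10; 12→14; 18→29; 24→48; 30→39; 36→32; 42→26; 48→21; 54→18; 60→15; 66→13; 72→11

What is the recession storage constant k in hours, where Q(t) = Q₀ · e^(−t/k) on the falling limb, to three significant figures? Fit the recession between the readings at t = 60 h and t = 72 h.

On the falling limb, Q drops from 15 to 11 m³/s between t = 60 h and t = 72 h (Δt = 12 h).
k = −Δt / ln(Q₂/Q₁) = −12 / ln(11/15) = 38.7 h.

k ≈ 38.7 h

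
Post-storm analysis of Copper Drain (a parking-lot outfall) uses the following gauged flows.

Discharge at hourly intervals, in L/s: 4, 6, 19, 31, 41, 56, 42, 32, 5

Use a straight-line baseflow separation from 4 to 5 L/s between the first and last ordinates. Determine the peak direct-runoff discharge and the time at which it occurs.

Subtracting baseflow gives direct-runoff ordinates: 0.00, 1.88, 14.75, 26.62, 36.50, 51.38, 37.25, 27.12, 0.00 L/s.
The maximum is 51.38 L/s, occurring at the reading for t = 5 h.

Q_p = 51.38 L/s at t = 5 h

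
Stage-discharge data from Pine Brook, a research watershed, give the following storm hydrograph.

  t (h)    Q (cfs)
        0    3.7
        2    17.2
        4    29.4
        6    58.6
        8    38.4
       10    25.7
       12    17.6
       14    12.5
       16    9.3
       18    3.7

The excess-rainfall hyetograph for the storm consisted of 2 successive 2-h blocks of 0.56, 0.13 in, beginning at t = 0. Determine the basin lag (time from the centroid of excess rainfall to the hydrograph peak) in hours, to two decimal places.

t_L ≈ 4.62 h

Centroid of excess rainfall: t_c = Σ P_i·t̄_i / ΣP_i = 1.3768 h (block centres at 1, 3 h).
Hydrograph peak occurs at t = 6 h, so basin lag t_L = 6 − 1.3768 = 4.62 h.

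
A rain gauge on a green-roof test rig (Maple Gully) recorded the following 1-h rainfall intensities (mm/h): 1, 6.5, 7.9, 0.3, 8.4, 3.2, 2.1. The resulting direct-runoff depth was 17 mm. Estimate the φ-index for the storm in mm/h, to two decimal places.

φ ≈ 2.25 mm/h

Only the 4 blocks with intensity above φ contribute runoff: 6.5, 7.9, 8.4, 3.2 mm/h.
Σ(I−φ)·Δt = d  ⇒  (6.5+7.9+8.4+3.2 − 4φ)·1 = 17
φ = (26.00 − 17/1) / 4 = 2.25 mm/h.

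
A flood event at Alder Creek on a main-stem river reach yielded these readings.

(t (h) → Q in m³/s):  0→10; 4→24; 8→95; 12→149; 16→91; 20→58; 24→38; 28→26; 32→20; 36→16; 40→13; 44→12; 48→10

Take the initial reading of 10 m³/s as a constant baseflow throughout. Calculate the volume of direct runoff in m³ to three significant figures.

Direct-runoff ordinates (Q − Q_b): 0.0, 14.0, 85.0, 139.0, 81.0, 48.0, 28.0, 16.0, 10.0, 6.0, 3.0, 2.0, 0.0 m³/s.
ΣQ_DR = 432.0 m³/s.
With Δt = 4 h = 14400 s, V = ΣQ_DR · Δt = 432.0 × 14400 = 6.22 × 10^6 m³.

V ≈ 6.22 × 10^6 m³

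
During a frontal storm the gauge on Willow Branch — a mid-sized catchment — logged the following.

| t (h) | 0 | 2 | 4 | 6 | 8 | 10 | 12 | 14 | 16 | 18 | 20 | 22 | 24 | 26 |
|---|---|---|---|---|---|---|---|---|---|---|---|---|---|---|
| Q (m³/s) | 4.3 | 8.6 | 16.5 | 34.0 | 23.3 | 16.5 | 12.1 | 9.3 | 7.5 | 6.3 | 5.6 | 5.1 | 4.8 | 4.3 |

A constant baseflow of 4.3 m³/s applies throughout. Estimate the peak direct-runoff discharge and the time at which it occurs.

Subtracting baseflow gives direct-runoff ordinates: 0.0, 4.3, 12.2, 29.7, 19.0, 12.2, 7.8, 5.0, 3.2, 2.0, 1.3, 0.8, 0.5, 0.0 m³/s.
The maximum is 29.7 m³/s, occurring at the reading for t = 6 h.

Q_p = 29.7 m³/s at t = 6 h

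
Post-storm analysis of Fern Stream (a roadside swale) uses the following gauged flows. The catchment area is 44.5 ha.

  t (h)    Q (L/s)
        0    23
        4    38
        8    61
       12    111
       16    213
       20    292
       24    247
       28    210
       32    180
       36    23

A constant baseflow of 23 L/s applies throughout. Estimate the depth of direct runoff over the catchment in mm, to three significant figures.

Direct runoff: 0.0, 15.0, 38.0, 88.0, 190.0, 269.0, 224.0, 187.0, 157.0, 0.0 L/s; ΣQ_DR = 1168 L/s.
V = ΣQ_DR · Δt = 1168 × 14400 s = 1.682 × 10^7 L.
Over A = 44.5 ha, depth = V / A = 37.8 mm.

d ≈ 37.8 mm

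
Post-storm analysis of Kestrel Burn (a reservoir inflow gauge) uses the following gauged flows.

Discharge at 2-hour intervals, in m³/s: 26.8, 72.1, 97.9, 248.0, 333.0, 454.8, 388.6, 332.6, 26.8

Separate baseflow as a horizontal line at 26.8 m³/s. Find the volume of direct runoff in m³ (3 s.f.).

Direct-runoff ordinates (Q − Q_b): 0.0, 45.3, 71.1, 221.2, 306.2, 428.0, 361.8, 305.8, 0.0 m³/s.
ΣQ_DR = 1739 m³/s.
With Δt = 2 h = 7200 s, V = ΣQ_DR · Δt = 1739 × 7200 = 1.25 × 10^7 m³.

V ≈ 1.25 × 10^7 m³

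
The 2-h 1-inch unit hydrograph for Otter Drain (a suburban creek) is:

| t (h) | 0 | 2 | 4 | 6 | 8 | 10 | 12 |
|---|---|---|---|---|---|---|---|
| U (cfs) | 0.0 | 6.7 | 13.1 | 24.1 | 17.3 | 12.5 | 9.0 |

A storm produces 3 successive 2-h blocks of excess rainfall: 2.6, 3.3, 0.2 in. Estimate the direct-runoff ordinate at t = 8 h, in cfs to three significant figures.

By discrete convolution, Q_j = Σ (P_i / 1 in) · U_{j−i}.
At t = 8 h (j=4): Q = (2.6/1)·17.3 + (3.3/1)·24.1 + (0.2/1)·13.1 = 127 cfs.

Q ≈ 127 cfs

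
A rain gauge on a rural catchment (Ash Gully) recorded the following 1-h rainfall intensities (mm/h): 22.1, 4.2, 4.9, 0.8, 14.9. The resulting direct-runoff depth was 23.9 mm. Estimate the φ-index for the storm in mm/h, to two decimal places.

φ ≈ 6.55 mm/h

Only the 2 blocks with intensity above φ contribute runoff: 22.1, 14.9 mm/h.
Σ(I−φ)·Δt = d  ⇒  (22.1+14.9 − 2φ)·1 = 23.9
φ = (37.00 − 23.9/1) / 2 = 6.55 mm/h.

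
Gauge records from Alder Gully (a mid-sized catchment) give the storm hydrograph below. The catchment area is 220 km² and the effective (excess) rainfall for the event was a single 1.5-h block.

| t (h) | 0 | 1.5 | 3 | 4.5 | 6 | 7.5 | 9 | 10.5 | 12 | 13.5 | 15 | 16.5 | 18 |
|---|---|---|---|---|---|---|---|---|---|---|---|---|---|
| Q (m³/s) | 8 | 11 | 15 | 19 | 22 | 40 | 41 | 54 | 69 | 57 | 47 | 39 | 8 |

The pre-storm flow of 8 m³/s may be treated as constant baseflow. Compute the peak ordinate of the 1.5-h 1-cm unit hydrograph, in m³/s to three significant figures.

Direct runoff: 0.0, 3.0, 7.0, 11.0, 14.0, 32.0, 33.0, 46.0, 61.0, 49.0, 39.0, 31.0, 0.0 m³/s; ΣQ_DR = 326.0 m³/s, peak = 61.0 m³/s.
Runoff depth d = ΣQ_DR·Δt / A = 326.0 × 5400 / (220 km²) = 8.002 mm.
The 1-cm UH is the DRH scaled by (10 mm)/d, so U_p = 61.0 × 10/8.002 = 76.2 m³/s.

U_p ≈ 76.2 m³/s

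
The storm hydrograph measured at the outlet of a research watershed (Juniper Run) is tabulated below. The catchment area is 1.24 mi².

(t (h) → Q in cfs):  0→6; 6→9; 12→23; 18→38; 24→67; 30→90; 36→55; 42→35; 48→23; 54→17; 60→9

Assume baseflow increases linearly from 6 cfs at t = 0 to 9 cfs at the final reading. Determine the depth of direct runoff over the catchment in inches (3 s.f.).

Direct runoff: 0.00, 2.70, 16.40, 31.10, 59.80, 82.50, 47.20, 26.90, 14.60, 8.30, 0.00 cfs; ΣQ_DR = 289.5 cfs.
V = ΣQ_DR · Δt = 289.5 × 21600 s = 6.253 × 10^6 ft³.
Over A = 1.24 mi², depth = V / A = 2.17 in.

d ≈ 2.17 in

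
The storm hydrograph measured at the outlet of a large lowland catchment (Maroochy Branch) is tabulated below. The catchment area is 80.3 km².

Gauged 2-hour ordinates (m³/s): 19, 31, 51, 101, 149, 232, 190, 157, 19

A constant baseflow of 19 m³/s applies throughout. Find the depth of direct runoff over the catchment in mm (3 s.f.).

Direct runoff: 0.0, 12.0, 32.0, 82.0, 130.0, 213.0, 171.0, 138.0, 0.0 m³/s; ΣQ_DR = 778.0 m³/s.
V = ΣQ_DR · Δt = 778.0 × 7200 s = 5.602 × 10^6 m³.
Over A = 80.3 km², depth = V / A = 69.8 mm.

d ≈ 69.8 mm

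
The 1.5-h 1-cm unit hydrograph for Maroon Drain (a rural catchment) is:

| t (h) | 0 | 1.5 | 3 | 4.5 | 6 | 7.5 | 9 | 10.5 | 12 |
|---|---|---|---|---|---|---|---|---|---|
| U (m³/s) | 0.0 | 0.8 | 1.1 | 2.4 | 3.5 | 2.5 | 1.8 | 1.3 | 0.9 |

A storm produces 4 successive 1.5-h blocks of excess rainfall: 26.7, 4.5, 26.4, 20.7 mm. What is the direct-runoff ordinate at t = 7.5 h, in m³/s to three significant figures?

By discrete convolution, Q_j = Σ (P_i / 10 mm) · U_{j−i}.
At t = 7.5 h (j=5): Q = (26.7/10)·2.5 + (4.5/10)·3.5 + (26.4/10)·2.4 + (20.7/10)·1.1 = 16.9 m³/s.

Q ≈ 16.9 m³/s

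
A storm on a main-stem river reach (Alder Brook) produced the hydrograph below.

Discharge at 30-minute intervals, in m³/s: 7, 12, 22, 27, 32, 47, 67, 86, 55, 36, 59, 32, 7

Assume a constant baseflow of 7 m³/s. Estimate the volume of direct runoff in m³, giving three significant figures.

V ≈ 7.16 × 10^5 m³

Direct-runoff ordinates (Q − Q_b): 0.0, 5.0, 15.0, 20.0, 25.0, 40.0, 60.0, 79.0, 48.0, 29.0, 52.0, 25.0, 0.0 m³/s.
ΣQ_DR = 398.0 m³/s.
With Δt = 0.5 h = 1800 s, V = ΣQ_DR · Δt = 398.0 × 1800 = 7.16 × 10^5 m³.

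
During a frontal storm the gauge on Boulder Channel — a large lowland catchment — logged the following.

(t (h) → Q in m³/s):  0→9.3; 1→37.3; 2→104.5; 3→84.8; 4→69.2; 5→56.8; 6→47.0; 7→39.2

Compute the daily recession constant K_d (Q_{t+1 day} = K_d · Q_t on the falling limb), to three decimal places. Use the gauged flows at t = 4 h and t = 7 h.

K_d ≈ 0.011

Between t = 4 h and t = 7 h the flow falls from 69.2 to 39.2 m³/s over 3×1 h = 3 h.
Per-interval ratio K = (39.2/69.2)^(1/3) = 0.8274; K_d = K^(24/1) = 0.011.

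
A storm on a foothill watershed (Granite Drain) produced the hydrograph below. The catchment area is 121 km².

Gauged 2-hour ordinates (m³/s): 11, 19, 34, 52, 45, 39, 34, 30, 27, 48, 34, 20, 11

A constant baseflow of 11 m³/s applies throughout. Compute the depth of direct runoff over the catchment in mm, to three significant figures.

d ≈ 15.5 mm

Direct runoff: 0.0, 8.0, 23.0, 41.0, 34.0, 28.0, 23.0, 19.0, 16.0, 37.0, 23.0, 9.0, 0.0 m³/s; ΣQ_DR = 261.0 m³/s.
V = ΣQ_DR · Δt = 261.0 × 7200 s = 1.879 × 10^6 m³.
Over A = 121 km², depth = V / A = 15.5 mm.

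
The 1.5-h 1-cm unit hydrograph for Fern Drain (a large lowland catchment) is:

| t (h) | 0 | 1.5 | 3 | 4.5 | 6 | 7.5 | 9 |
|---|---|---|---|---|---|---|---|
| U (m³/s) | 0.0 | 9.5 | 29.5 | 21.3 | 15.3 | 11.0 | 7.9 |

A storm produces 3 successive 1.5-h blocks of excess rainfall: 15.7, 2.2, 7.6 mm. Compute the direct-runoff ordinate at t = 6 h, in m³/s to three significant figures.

Q ≈ 51.1 m³/s

By discrete convolution, Q_j = Σ (P_i / 10 mm) · U_{j−i}.
At t = 6 h (j=4): Q = (15.7/10)·15.3 + (2.2/10)·21.3 + (7.6/10)·29.5 = 51.1 m³/s.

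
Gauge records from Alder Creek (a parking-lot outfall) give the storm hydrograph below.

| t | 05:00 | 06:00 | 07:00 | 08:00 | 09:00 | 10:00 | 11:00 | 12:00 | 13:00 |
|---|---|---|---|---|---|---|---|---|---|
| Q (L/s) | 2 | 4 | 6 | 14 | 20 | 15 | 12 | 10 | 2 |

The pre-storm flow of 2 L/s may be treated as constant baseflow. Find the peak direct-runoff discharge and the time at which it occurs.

Q_p = 18.0 L/s at t = 09:00

Subtracting baseflow gives direct-runoff ordinates: 0.0, 2.0, 4.0, 12.0, 18.0, 13.0, 10.0, 8.0, 0.0 L/s.
The maximum is 18.0 L/s, occurring at the reading for t = 09:00.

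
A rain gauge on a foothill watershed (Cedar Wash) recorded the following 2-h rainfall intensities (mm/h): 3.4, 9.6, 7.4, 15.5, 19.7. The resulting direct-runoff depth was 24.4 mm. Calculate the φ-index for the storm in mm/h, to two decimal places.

Only the 2 blocks with intensity above φ contribute runoff: 15.5, 19.7 mm/h.
Σ(I−φ)·Δt = d  ⇒  (15.5+19.7 − 2φ)·2 = 24.4
φ = (35.20 − 24.4/2) / 2 = 11.50 mm/h.

φ ≈ 11.50 mm/h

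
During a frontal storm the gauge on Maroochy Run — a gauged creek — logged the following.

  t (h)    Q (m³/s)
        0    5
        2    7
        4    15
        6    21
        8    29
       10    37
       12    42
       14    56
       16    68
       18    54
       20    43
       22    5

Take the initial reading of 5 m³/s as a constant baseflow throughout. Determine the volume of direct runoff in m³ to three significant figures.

V ≈ 2.32 × 10^6 m³

Direct-runoff ordinates (Q − Q_b): 0.0, 2.0, 10.0, 16.0, 24.0, 32.0, 37.0, 51.0, 63.0, 49.0, 38.0, 0.0 m³/s.
ΣQ_DR = 322.0 m³/s.
With Δt = 2 h = 7200 s, V = ΣQ_DR · Δt = 322.0 × 7200 = 2.32 × 10^6 m³.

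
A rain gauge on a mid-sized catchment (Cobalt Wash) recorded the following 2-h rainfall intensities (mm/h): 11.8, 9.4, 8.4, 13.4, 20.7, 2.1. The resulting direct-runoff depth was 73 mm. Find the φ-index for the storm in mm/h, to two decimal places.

φ ≈ 5.44 mm/h

Only the 5 blocks with intensity above φ contribute runoff: 11.8, 9.4, 8.4, 13.4, 20.7 mm/h.
Σ(I−φ)·Δt = d  ⇒  (11.8+9.4+8.4+13.4+20.7 − 5φ)·2 = 73
φ = (63.70 − 73/2) / 5 = 5.44 mm/h.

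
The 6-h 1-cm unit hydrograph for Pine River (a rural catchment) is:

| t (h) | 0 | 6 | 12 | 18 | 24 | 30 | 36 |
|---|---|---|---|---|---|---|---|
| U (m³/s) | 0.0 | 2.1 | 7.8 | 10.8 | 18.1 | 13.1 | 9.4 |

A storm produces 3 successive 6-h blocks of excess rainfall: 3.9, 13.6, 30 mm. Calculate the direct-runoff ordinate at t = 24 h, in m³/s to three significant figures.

Q ≈ 45.1 m³/s

By discrete convolution, Q_j = Σ (P_i / 10 mm) · U_{j−i}.
At t = 24 h (j=4): Q = (3.9/10)·18.1 + (13.6/10)·10.8 + (30/10)·7.8 = 45.1 m³/s.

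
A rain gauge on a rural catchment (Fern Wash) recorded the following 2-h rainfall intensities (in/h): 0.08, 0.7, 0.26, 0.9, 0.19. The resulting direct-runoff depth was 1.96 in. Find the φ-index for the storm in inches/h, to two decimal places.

φ ≈ 0.31 in/h

Only the 2 blocks with intensity above φ contribute runoff: 0.7, 0.9 in/h.
Σ(I−φ)·Δt = d  ⇒  (0.7+0.9 − 2φ)·2 = 1.96
φ = (1.600 − 1.96/2) / 2 = 0.31 in/h.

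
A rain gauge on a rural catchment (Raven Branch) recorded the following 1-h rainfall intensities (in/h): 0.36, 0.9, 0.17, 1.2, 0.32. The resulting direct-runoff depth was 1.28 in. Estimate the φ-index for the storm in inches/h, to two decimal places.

Only the 2 blocks with intensity above φ contribute runoff: 0.9, 1.2 in/h.
Σ(I−φ)·Δt = d  ⇒  (0.9+1.2 − 2φ)·1 = 1.28
φ = (2.100 − 1.28/1) / 2 = 0.41 in/h.

φ ≈ 0.41 in/h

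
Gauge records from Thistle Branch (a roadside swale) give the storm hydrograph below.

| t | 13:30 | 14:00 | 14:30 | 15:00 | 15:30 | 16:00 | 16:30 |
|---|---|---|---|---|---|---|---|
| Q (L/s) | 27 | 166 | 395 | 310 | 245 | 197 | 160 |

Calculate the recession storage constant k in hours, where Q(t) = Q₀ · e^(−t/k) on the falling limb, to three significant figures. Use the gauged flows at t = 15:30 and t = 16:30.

On the falling limb, Q drops from 245 to 160 L/s between t = 15:30 and t = 16:30 (Δt = 1 h).
k = −Δt / ln(Q₂/Q₁) = −1 / ln(160/245) = 2.35 h.

k ≈ 2.35 h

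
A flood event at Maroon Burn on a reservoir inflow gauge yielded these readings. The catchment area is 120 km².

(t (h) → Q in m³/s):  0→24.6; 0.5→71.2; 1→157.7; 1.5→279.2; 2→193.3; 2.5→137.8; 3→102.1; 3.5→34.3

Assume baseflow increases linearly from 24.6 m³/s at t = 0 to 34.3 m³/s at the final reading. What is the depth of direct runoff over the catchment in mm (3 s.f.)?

d ≈ 11.5 mm

Direct runoff: 0.00, 45.21, 130.33, 250.44, 163.16, 106.27, 69.19, 0.00 m³/s; ΣQ_DR = 764.6 m³/s.
V = ΣQ_DR · Δt = 764.6 × 1800 s = 1.376 × 10^6 m³.
Over A = 120 km², depth = V / A = 11.5 mm.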